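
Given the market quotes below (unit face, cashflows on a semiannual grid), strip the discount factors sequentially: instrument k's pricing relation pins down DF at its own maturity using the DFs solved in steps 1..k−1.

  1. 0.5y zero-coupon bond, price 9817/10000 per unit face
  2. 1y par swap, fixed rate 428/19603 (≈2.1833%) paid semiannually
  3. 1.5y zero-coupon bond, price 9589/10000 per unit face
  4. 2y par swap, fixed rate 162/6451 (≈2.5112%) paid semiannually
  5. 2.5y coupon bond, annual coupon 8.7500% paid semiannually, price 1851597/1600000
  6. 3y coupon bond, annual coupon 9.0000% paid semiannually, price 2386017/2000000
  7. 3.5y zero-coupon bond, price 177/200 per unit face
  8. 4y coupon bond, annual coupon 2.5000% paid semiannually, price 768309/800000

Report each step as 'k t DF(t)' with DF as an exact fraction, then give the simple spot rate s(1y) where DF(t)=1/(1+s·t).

1 1/2 9817/10000
2 1 4893/5000
3 3/2 9589/10000
4 2 4757/5000
5 5/2 1893/2000
6 3 4671/5000
7 7/2 177/200
8 4 4333/5000
s(1y) = (1/(4893/5000) − 1)/(1) = 107/4893 ≈ 2.1868%

step 1 [0.5y] zero: DF = P = 9817/10000 ≈ 0.981700
step 2 [1y] swap r/2=214/19603: DF=(1 − 214/19603·(0.981700))/(1+214/19603) = 4893/5000 ≈ 0.978600
step 3 [1.5y] zero: DF = P = 9589/10000 ≈ 0.958900
step 4 [2y] swap r/2=81/6451: DF=(1 − 81/6451·(0.981700+0.978600+0.958900))/(1+81/6451) = 4757/5000 ≈ 0.951400
step 5 [2.5y] bond c/2=7/160: DF=(1851597/1600000 − 7/160·(0.981700+0.978600+0.958900+0.951400))/(1+7/160) = 1893/2000 ≈ 0.946500
step 6 [3y] bond c/2=9/200: DF=(2386017/2000000 − 9/200·(0.981700+0.978600+0.958900+0.951400+0.946500))/(1+9/200) = 4671/5000 ≈ 0.934200
step 7 [3.5y] zero: DF = P = 177/200 ≈ 0.885000
step 8 [4y] bond c/2=1/80: DF=(768309/800000 − 1/80·(0.981700+0.978600+0.958900+0.951400+0.946500+0.934200+0.885000))/(1+1/80) = 4333/5000 ≈ 0.866600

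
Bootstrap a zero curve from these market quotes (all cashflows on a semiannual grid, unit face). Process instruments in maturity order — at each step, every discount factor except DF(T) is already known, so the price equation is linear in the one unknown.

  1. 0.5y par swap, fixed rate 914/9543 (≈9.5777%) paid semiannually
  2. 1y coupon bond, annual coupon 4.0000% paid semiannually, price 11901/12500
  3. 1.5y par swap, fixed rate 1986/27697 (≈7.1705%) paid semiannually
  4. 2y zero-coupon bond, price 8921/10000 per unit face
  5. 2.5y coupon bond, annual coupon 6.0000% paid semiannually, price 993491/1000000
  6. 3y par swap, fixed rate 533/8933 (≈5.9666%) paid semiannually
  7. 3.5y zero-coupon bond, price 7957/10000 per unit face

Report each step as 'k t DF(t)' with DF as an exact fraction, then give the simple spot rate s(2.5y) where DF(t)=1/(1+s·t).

step 1 [0.5y] swap r/2=457/9543: DF=(1 − 457/9543·(0))/(1+457/9543) = 9543/10000 ≈ 0.954300
step 2 [1y] bond c/2=1/50: DF=(11901/12500 − 1/50·(0.954300))/(1+1/50) = 9147/10000 ≈ 0.914700
step 3 [1.5y] swap r/2=993/27697: DF=(1 − 993/27697·(0.954300+0.914700))/(1+993/27697) = 9007/10000 ≈ 0.900700
step 4 [2y] zero: DF = P = 8921/10000 ≈ 0.892100
step 5 [2.5y] bond c/2=3/100: DF=(993491/1000000 − 3/100·(0.954300+0.914700+0.900700+0.892100))/(1+3/100) = 8579/10000 ≈ 0.857900
step 6 [3y] swap r/2=533/17866: DF=(1 − 533/17866·(0.954300+0.914700+0.900700+0.892100+0.857900))/(1+533/17866) = 8401/10000 ≈ 0.840100
step 7 [3.5y] zero: DF = P = 7957/10000 ≈ 0.795700

1 1/2 9543/10000
2 1 9147/10000
3 3/2 9007/10000
4 2 8921/10000
5 5/2 8579/10000
6 3 8401/10000
7 7/2 7957/10000
s(2.5y) = (1/(8579/10000) − 1)/(5/2) = 2842/42895 ≈ 6.6255%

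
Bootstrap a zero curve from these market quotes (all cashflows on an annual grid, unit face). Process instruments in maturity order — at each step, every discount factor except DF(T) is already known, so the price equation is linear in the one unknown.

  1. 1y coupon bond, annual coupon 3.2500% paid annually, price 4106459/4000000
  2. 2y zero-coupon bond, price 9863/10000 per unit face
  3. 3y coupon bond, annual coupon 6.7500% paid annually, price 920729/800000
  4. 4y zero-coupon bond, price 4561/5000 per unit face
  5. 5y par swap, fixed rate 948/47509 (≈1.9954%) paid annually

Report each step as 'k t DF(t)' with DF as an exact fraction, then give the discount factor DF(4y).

1 1 9943/10000
2 2 9863/10000
3 3 9529/10000
4 4 4561/5000
5 5 2263/2500
DF(4y) = 4561/5000 ≈ 0.912200

step 1 [1y] bond c/1=13/400: DF=(4106459/4000000 − 13/400·(0))/(1+13/400) = 9943/10000 ≈ 0.994300
step 2 [2y] zero: DF = P = 9863/10000 ≈ 0.986300
step 3 [3y] bond c/1=27/400: DF=(920729/800000 − 27/400·(0.994300+0.986300))/(1+27/400) = 9529/10000 ≈ 0.952900
step 4 [4y] zero: DF = P = 4561/5000 ≈ 0.912200
step 5 [5y] swap r/1=948/47509: DF=(1 − 948/47509·(0.994300+0.986300+0.952900+0.912200))/(1+948/47509) = 2263/2500 ≈ 0.905200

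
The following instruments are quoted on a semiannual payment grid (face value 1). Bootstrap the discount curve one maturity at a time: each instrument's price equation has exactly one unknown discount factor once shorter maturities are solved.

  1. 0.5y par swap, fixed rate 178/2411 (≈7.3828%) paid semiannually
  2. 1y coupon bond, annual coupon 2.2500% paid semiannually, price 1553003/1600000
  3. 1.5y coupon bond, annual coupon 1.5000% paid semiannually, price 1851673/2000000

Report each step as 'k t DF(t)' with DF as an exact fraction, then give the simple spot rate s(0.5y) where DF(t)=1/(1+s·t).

1 1/2 2411/2500
2 1 9491/10000
3 3/2 9047/10000
s(0.5y) = (1/(2411/2500) − 1)/(1/2) = 178/2411 ≈ 7.3828%

step 1 [0.5y] swap r/2=89/2411: DF=(1 − 89/2411·(0))/(1+89/2411) = 2411/2500 ≈ 0.964400
step 2 [1y] bond c/2=9/800: DF=(1553003/1600000 − 9/800·(0.964400))/(1+9/800) = 9491/10000 ≈ 0.949100
step 3 [1.5y] bond c/2=3/400: DF=(1851673/2000000 − 3/400·(0.964400+0.949100))/(1+3/400) = 9047/10000 ≈ 0.904700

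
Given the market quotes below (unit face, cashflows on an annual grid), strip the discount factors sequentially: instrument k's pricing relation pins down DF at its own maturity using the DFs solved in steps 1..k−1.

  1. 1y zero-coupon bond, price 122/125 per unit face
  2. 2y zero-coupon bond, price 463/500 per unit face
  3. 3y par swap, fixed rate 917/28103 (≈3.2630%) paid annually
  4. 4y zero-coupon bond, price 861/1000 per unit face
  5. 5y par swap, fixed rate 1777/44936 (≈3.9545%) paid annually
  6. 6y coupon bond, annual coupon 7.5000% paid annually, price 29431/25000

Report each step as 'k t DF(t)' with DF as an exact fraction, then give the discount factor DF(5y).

1 1 122/125
2 2 463/500
3 3 9083/10000
4 4 861/1000
5 5 8223/10000
6 6 977/1250
DF(5y) = 8223/10000 ≈ 0.822300

step 1 [1y] zero: DF = P = 122/125 ≈ 0.976000
step 2 [2y] zero: DF = P = 463/500 ≈ 0.926000
step 3 [3y] swap r/1=917/28103: DF=(1 − 917/28103·(0.976000+0.926000))/(1+917/28103) = 9083/10000 ≈ 0.908300
step 4 [4y] zero: DF = P = 861/1000 ≈ 0.861000
step 5 [5y] swap r/1=1777/44936: DF=(1 − 1777/44936·(0.976000+0.926000+0.908300+0.861000))/(1+1777/44936) = 8223/10000 ≈ 0.822300
step 6 [6y] bond c/1=3/40: DF=(29431/25000 − 3/40·(0.976000+0.926000+0.908300+0.861000+0.822300))/(1+3/40) = 977/1250 ≈ 0.781600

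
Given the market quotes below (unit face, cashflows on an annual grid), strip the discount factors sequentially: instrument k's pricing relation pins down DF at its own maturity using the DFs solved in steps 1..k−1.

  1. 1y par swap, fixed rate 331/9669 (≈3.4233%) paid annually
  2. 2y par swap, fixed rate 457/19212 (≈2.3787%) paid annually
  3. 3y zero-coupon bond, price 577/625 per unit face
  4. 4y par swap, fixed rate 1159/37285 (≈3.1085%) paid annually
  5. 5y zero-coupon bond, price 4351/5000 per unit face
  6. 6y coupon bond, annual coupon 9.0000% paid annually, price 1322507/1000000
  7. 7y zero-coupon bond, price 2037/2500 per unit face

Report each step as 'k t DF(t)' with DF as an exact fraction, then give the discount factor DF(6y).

1 1 9669/10000
2 2 9543/10000
3 3 577/625
4 4 8841/10000
5 5 4351/5000
6 6 521/625
7 7 2037/2500
DF(6y) = 521/625 ≈ 0.833600

step 1 [1y] swap r/1=331/9669: DF=(1 − 331/9669·(0))/(1+331/9669) = 9669/10000 ≈ 0.966900
step 2 [2y] swap r/1=457/19212: DF=(1 − 457/19212·(0.966900))/(1+457/19212) = 9543/10000 ≈ 0.954300
step 3 [3y] zero: DF = P = 577/625 ≈ 0.923200
step 4 [4y] swap r/1=1159/37285: DF=(1 − 1159/37285·(0.966900+0.954300+0.923200))/(1+1159/37285) = 8841/10000 ≈ 0.884100
step 5 [5y] zero: DF = P = 4351/5000 ≈ 0.870200
step 6 [6y] bond c/1=9/100: DF=(1322507/1000000 − 9/100·(0.966900+0.954300+0.923200+0.884100+0.870200))/(1+9/100) = 521/625 ≈ 0.833600
step 7 [7y] zero: DF = P = 2037/2500 ≈ 0.814800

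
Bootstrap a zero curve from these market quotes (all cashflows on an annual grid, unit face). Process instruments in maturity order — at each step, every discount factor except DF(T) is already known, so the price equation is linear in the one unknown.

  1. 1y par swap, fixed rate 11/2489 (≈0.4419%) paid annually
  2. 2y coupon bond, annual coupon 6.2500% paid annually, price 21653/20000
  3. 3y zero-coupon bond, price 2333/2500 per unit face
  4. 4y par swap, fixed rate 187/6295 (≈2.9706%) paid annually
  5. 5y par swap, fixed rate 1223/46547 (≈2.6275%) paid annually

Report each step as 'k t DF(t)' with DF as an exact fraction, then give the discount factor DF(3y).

step 1 [1y] swap r/1=11/2489: DF=(1 − 11/2489·(0))/(1+11/2489) = 2489/2500 ≈ 0.995600
step 2 [2y] bond c/1=1/16: DF=(21653/20000 − 1/16·(0.995600))/(1+1/16) = 2401/2500 ≈ 0.960400
step 3 [3y] zero: DF = P = 2333/2500 ≈ 0.933200
step 4 [4y] swap r/1=187/6295: DF=(1 − 187/6295·(0.995600+0.960400+0.933200))/(1+187/6295) = 4439/5000 ≈ 0.887800
step 5 [5y] swap r/1=1223/46547: DF=(1 − 1223/46547·(0.995600+0.960400+0.933200+0.887800))/(1+1223/46547) = 8777/10000 ≈ 0.877700

1 1 2489/2500
2 2 2401/2500
3 3 2333/2500
4 4 4439/5000
5 5 8777/10000
DF(3y) = 2333/2500 ≈ 0.933200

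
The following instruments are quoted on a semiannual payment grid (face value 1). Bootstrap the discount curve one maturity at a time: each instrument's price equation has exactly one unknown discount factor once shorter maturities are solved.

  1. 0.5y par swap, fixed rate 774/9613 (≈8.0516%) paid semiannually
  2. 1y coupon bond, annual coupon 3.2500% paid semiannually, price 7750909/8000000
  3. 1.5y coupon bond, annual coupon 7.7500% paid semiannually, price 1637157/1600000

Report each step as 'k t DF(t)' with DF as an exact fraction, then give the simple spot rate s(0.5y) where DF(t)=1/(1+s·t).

1 1/2 9613/10000
2 1 469/500
3 3/2 4571/5000
s(0.5y) = (1/(9613/10000) − 1)/(1/2) = 774/9613 ≈ 8.0516%

step 1 [0.5y] swap r/2=387/9613: DF=(1 − 387/9613·(0))/(1+387/9613) = 9613/10000 ≈ 0.961300
step 2 [1y] bond c/2=13/800: DF=(7750909/8000000 − 13/800·(0.961300))/(1+13/800) = 469/500 ≈ 0.938000
step 3 [1.5y] bond c/2=31/800: DF=(1637157/1600000 − 31/800·(0.961300+0.938000))/(1+31/800) = 4571/5000 ≈ 0.914200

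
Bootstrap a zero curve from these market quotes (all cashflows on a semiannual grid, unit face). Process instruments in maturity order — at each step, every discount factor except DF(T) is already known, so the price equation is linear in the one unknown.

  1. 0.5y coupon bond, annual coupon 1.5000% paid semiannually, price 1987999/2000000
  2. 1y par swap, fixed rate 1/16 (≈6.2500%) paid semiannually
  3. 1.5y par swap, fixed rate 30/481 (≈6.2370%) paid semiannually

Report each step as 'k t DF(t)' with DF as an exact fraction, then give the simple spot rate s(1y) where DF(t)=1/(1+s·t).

step 1 [0.5y] bond c/2=3/400: DF=(1987999/2000000 − 3/400·(0))/(1+3/400) = 4933/5000 ≈ 0.986600
step 2 [1y] swap r/2=1/32: DF=(1 − 1/32·(0.986600))/(1+1/32) = 4699/5000 ≈ 0.939800
step 3 [1.5y] swap r/2=15/481: DF=(1 − 15/481·(0.986600+0.939800))/(1+15/481) = 1823/2000 ≈ 0.911500

1 1/2 4933/5000
2 1 4699/5000
3 3/2 1823/2000
s(1y) = (1/(4699/5000) − 1)/(1) = 301/4699 ≈ 6.4056%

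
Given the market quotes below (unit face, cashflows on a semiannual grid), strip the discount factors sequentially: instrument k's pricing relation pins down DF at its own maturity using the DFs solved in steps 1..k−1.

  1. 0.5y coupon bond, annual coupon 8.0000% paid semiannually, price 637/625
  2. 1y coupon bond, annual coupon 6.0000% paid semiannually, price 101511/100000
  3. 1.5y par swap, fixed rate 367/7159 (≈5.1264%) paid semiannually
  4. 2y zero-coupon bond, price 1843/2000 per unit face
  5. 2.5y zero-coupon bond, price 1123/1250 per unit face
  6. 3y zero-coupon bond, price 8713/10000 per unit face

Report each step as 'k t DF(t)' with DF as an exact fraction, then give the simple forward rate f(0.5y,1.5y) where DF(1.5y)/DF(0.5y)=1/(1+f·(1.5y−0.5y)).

1 1/2 49/50
2 1 957/1000
3 3/2 4633/5000
4 2 1843/2000
5 5/2 1123/1250
6 3 8713/10000
f(0.5y,1.5y) = ((49/50)/(4633/5000) − 1)/(1) = 267/4633 ≈ 5.7630%

step 1 [0.5y] bond c/2=1/25: DF=(637/625 − 1/25·(0))/(1+1/25) = 49/50 ≈ 0.980000
step 2 [1y] bond c/2=3/100: DF=(101511/100000 − 3/100·(0.980000))/(1+3/100) = 957/1000 ≈ 0.957000
step 3 [1.5y] swap r/2=367/14318: DF=(1 − 367/14318·(0.980000+0.957000))/(1+367/14318) = 4633/5000 ≈ 0.926600
step 4 [2y] zero: DF = P = 1843/2000 ≈ 0.921500
step 5 [2.5y] zero: DF = P = 1123/1250 ≈ 0.898400
step 6 [3y] zero: DF = P = 8713/10000 ≈ 0.871300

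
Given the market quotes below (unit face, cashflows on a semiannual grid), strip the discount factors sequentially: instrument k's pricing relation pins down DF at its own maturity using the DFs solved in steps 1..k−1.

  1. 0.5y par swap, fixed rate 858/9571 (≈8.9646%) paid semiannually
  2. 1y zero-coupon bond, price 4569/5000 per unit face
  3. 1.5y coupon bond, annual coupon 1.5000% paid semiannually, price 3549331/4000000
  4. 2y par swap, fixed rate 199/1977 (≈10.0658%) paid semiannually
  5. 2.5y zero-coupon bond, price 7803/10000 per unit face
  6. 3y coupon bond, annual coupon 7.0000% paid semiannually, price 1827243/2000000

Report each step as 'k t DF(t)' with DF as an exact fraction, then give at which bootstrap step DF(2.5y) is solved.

1 1/2 9571/10000
2 1 4569/5000
3 3/2 2167/2500
4 2 8209/10000
5 5/2 7803/10000
6 3 92/125
DF(2.5y) is solved at step 5

step 1 [0.5y] swap r/2=429/9571: DF=(1 − 429/9571·(0))/(1+429/9571) = 9571/10000 ≈ 0.957100
step 2 [1y] zero: DF = P = 4569/5000 ≈ 0.913800
step 3 [1.5y] bond c/2=3/400: DF=(3549331/4000000 − 3/400·(0.957100+0.913800))/(1+3/400) = 2167/2500 ≈ 0.866800
step 4 [2y] swap r/2=199/3954: DF=(1 − 199/3954·(0.957100+0.913800+0.866800))/(1+199/3954) = 8209/10000 ≈ 0.820900
step 5 [2.5y] zero: DF = P = 7803/10000 ≈ 0.780300
step 6 [3y] bond c/2=7/200: DF=(1827243/2000000 − 7/200·(0.957100+0.913800+0.866800+0.820900+0.780300))/(1+7/200) = 92/125 ≈ 0.736000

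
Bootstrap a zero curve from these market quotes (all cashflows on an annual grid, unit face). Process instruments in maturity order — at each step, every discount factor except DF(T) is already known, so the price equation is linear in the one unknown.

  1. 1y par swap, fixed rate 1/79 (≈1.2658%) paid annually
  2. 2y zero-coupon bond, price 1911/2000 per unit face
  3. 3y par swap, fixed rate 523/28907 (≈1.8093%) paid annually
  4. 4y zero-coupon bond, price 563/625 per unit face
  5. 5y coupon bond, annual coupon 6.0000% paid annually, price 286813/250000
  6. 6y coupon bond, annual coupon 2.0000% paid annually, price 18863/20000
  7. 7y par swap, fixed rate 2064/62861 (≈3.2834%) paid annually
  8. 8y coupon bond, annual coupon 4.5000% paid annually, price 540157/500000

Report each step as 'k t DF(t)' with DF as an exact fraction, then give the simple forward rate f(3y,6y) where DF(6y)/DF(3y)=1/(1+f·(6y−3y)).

1 1 79/80
2 2 1911/2000
3 3 9477/10000
4 4 563/625
5 5 8677/10000
6 6 8333/10000
7 7 496/625
8 8 7631/10000
f(3y,6y) = ((9477/10000)/(8333/10000) − 1)/(3) = 88/1923 ≈ 4.5762%

step 1 [1y] swap r/1=1/79: DF=(1 − 1/79·(0))/(1+1/79) = 79/80 ≈ 0.987500
step 2 [2y] zero: DF = P = 1911/2000 ≈ 0.955500
step 3 [3y] swap r/1=523/28907: DF=(1 − 523/28907·(0.987500+0.955500))/(1+523/28907) = 9477/10000 ≈ 0.947700
step 4 [4y] zero: DF = P = 563/625 ≈ 0.900800
step 5 [5y] bond c/1=3/50: DF=(286813/250000 − 3/50·(0.987500+0.955500+0.947700+0.900800))/(1+3/50) = 8677/10000 ≈ 0.867700
step 6 [6y] bond c/1=1/50: DF=(18863/20000 − 1/50·(0.987500+0.955500+0.947700+0.900800+0.867700))/(1+1/50) = 8333/10000 ≈ 0.833300
step 7 [7y] swap r/1=2064/62861: DF=(1 − 2064/62861·(0.987500+0.955500+0.947700+0.900800+0.867700+0.833300))/(1+2064/62861) = 496/625 ≈ 0.793600
step 8 [8y] bond c/1=9/200: DF=(540157/500000 − 9/200·(0.987500+0.955500+0.947700+0.900800+0.867700+0.833300+0.793600))/(1+9/200) = 7631/10000 ≈ 0.763100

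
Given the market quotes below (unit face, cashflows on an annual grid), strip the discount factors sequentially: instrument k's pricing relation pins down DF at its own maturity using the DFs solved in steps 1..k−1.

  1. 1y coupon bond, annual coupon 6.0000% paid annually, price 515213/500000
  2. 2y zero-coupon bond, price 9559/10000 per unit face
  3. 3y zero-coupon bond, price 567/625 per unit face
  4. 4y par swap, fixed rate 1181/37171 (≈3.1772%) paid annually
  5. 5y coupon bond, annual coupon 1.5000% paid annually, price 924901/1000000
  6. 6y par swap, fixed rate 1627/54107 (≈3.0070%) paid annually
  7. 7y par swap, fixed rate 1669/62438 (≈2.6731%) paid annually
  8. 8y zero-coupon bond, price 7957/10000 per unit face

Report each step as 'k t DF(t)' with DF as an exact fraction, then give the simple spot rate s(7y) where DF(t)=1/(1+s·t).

step 1 [1y] bond c/1=3/50: DF=(515213/500000 − 3/50·(0))/(1+3/50) = 9721/10000 ≈ 0.972100
step 2 [2y] zero: DF = P = 9559/10000 ≈ 0.955900
step 3 [3y] zero: DF = P = 567/625 ≈ 0.907200
step 4 [4y] swap r/1=1181/37171: DF=(1 − 1181/37171·(0.972100+0.955900+0.907200))/(1+1181/37171) = 8819/10000 ≈ 0.881900
step 5 [5y] bond c/1=3/200: DF=(924901/1000000 − 3/200·(0.972100+0.955900+0.907200+0.881900))/(1+3/200) = 8563/10000 ≈ 0.856300
step 6 [6y] swap r/1=1627/54107: DF=(1 − 1627/54107·(0.972100+0.955900+0.907200+0.881900+0.856300))/(1+1627/54107) = 8373/10000 ≈ 0.837300
step 7 [7y] swap r/1=1669/62438: DF=(1 − 1669/62438·(0.972100+0.955900+0.907200+0.881900+0.856300+0.837300))/(1+1669/62438) = 8331/10000 ≈ 0.833100
step 8 [8y] zero: DF = P = 7957/10000 ≈ 0.795700

1 1 9721/10000
2 2 9559/10000
3 3 567/625
4 4 8819/10000
5 5 8563/10000
6 6 8373/10000
7 7 8331/10000
8 8 7957/10000
s(7y) = (1/(8331/10000) − 1)/(7) = 1669/58317 ≈ 2.8619%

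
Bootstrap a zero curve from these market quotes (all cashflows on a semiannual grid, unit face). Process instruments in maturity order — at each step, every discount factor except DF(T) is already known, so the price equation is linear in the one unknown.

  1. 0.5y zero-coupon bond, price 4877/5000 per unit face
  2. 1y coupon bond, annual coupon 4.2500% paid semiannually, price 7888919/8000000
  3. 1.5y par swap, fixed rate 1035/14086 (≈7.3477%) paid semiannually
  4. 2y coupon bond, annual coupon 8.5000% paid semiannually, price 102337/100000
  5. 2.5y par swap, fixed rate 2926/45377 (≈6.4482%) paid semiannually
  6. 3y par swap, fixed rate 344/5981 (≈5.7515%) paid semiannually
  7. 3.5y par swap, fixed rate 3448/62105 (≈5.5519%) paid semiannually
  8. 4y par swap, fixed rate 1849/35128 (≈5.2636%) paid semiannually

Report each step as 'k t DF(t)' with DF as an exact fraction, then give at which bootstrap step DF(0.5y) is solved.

1 1/2 4877/5000
2 1 9453/10000
3 3/2 1793/2000
4 2 2167/2500
5 5/2 8537/10000
6 3 2113/2500
7 7/2 2069/2500
8 4 8151/10000
DF(0.5y) is solved at step 1

step 1 [0.5y] zero: DF = P = 4877/5000 ≈ 0.975400
step 2 [1y] bond c/2=17/800: DF=(7888919/8000000 − 17/800·(0.975400))/(1+17/800) = 9453/10000 ≈ 0.945300
step 3 [1.5y] swap r/2=1035/28172: DF=(1 − 1035/28172·(0.975400+0.945300))/(1+1035/28172) = 1793/2000 ≈ 0.896500
step 4 [2y] bond c/2=17/400: DF=(102337/100000 − 17/400·(0.975400+0.945300+0.896500))/(1+17/400) = 2167/2500 ≈ 0.866800
step 5 [2.5y] swap r/2=1463/45377: DF=(1 − 1463/45377·(0.975400+0.945300+0.896500+0.866800))/(1+1463/45377) = 8537/10000 ≈ 0.853700
step 6 [3y] swap r/2=172/5981: DF=(1 − 172/5981·(0.975400+0.945300+0.896500+0.866800+0.853700))/(1+172/5981) = 2113/2500 ≈ 0.845200
step 7 [3.5y] swap r/2=1724/62105: DF=(1 − 1724/62105·(0.975400+0.945300+0.896500+0.866800+0.853700+0.845200))/(1+1724/62105) = 2069/2500 ≈ 0.827600
step 8 [4y] swap r/2=1849/70256: DF=(1 − 1849/70256·(0.975400+0.945300+0.896500+0.866800+0.853700+0.845200+0.827600))/(1+1849/70256) = 8151/10000 ≈ 0.815100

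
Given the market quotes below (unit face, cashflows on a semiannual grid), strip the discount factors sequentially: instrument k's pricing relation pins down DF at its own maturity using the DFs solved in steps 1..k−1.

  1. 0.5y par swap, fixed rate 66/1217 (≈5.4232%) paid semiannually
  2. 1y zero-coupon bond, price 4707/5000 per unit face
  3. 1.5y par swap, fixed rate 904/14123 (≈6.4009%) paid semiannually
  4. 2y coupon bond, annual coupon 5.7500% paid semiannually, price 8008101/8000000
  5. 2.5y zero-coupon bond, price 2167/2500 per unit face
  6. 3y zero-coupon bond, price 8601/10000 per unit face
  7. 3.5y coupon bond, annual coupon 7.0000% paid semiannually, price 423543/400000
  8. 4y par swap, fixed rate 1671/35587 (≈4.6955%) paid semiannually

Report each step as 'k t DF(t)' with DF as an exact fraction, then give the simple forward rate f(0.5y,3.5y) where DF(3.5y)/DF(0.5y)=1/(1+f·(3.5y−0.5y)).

step 1 [0.5y] swap r/2=33/1217: DF=(1 − 33/1217·(0))/(1+33/1217) = 1217/1250 ≈ 0.973600
step 2 [1y] zero: DF = P = 4707/5000 ≈ 0.941400
step 3 [1.5y] swap r/2=452/14123: DF=(1 − 452/14123·(0.973600+0.941400))/(1+452/14123) = 1137/1250 ≈ 0.909600
step 4 [2y] bond c/2=23/800: DF=(8008101/8000000 − 23/800·(0.973600+0.941400+0.909600))/(1+23/800) = 8941/10000 ≈ 0.894100
step 5 [2.5y] zero: DF = P = 2167/2500 ≈ 0.866800
step 6 [3y] zero: DF = P = 8601/10000 ≈ 0.860100
step 7 [3.5y] bond c/2=7/200: DF=(423543/400000 − 7/200·(0.973600+0.941400+0.909600+0.894100+0.866800+0.860100))/(1+7/200) = 8389/10000 ≈ 0.838900
step 8 [4y] swap r/2=1671/71174: DF=(1 − 1671/71174·(0.973600+0.941400+0.909600+0.894100+0.866800+0.860100+0.838900))/(1+1671/71174) = 8329/10000 ≈ 0.832900

1 1/2 1217/1250
2 1 4707/5000
3 3/2 1137/1250
4 2 8941/10000
5 5/2 2167/2500
6 3 8601/10000
7 7/2 8389/10000
8 4 8329/10000
f(0.5y,3.5y) = ((1217/1250)/(8389/10000) − 1)/(3) = 449/8389 ≈ 5.3522%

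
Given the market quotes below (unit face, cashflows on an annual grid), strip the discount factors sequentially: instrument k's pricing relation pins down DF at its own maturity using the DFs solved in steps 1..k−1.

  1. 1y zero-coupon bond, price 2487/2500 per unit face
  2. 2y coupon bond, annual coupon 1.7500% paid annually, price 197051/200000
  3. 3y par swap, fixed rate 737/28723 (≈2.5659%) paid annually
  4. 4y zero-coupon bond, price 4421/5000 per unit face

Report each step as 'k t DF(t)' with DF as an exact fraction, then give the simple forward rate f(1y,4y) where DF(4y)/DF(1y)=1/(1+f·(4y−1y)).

step 1 [1y] zero: DF = P = 2487/2500 ≈ 0.994800
step 2 [2y] bond c/1=7/400: DF=(197051/200000 − 7/400·(0.994800))/(1+7/400) = 1189/1250 ≈ 0.951200
step 3 [3y] swap r/1=737/28723: DF=(1 − 737/28723·(0.994800+0.951200))/(1+737/28723) = 9263/10000 ≈ 0.926300
step 4 [4y] zero: DF = P = 4421/5000 ≈ 0.884200

1 1 2487/2500
2 2 1189/1250
3 3 9263/10000
4 4 4421/5000
f(1y,4y) = ((2487/2500)/(4421/5000) − 1)/(3) = 553/13263 ≈ 4.1695%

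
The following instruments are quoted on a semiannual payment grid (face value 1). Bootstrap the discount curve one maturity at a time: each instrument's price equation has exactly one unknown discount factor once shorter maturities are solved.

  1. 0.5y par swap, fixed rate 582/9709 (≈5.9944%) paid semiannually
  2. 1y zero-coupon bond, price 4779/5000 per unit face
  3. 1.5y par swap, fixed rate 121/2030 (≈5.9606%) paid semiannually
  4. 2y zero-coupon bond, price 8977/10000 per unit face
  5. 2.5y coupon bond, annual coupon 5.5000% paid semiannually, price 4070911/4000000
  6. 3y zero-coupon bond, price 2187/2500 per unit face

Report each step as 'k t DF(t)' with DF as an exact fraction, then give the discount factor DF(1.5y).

step 1 [0.5y] swap r/2=291/9709: DF=(1 − 291/9709·(0))/(1+291/9709) = 9709/10000 ≈ 0.970900
step 2 [1y] zero: DF = P = 4779/5000 ≈ 0.955800
step 3 [1.5y] swap r/2=121/4060: DF=(1 − 121/4060·(0.970900+0.955800))/(1+121/4060) = 9153/10000 ≈ 0.915300
step 4 [2y] zero: DF = P = 8977/10000 ≈ 0.897700
step 5 [2.5y] bond c/2=11/400: DF=(4070911/4000000 − 11/400·(0.970900+0.955800+0.915300+0.897700))/(1+11/400) = 1113/1250 ≈ 0.890400
step 6 [3y] zero: DF = P = 2187/2500 ≈ 0.874800

1 1/2 9709/10000
2 1 4779/5000
3 3/2 9153/10000
4 2 8977/10000
5 5/2 1113/1250
6 3 2187/2500
DF(1.5y) = 9153/10000 ≈ 0.915300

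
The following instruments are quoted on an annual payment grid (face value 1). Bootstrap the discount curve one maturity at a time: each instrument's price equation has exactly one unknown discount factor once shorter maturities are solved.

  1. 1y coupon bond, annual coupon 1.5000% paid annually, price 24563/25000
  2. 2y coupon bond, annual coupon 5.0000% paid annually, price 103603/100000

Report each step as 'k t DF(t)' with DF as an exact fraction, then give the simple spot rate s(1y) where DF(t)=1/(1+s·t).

step 1 [1y] bond c/1=3/200: DF=(24563/25000 − 3/200·(0))/(1+3/200) = 121/125 ≈ 0.968000
step 2 [2y] bond c/1=1/20: DF=(103603/100000 − 1/20·(0.968000))/(1+1/20) = 4703/5000 ≈ 0.940600

1 1 121/125
2 2 4703/5000
s(1y) = (1/(121/125) − 1)/(1) = 4/121 ≈ 3.3058%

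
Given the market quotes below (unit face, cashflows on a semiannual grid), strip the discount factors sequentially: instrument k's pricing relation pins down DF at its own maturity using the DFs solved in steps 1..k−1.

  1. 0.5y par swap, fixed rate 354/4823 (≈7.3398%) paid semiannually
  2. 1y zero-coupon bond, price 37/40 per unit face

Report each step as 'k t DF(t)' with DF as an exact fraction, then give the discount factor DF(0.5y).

1 1/2 4823/5000
2 1 37/40
DF(0.5y) = 4823/5000 ≈ 0.964600

step 1 [0.5y] swap r/2=177/4823: DF=(1 − 177/4823·(0))/(1+177/4823) = 4823/5000 ≈ 0.964600
step 2 [1y] zero: DF = P = 37/40 ≈ 0.925000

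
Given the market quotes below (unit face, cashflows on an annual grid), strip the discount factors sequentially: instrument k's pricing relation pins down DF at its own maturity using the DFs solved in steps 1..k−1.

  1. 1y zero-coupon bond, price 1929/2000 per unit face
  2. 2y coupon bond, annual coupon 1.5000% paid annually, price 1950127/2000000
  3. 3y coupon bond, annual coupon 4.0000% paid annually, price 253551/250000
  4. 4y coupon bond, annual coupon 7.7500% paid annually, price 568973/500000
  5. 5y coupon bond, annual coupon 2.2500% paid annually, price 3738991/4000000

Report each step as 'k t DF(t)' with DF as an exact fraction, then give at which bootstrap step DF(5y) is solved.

1 1 1929/2000
2 2 1183/1250
3 3 9017/10000
4 4 4269/5000
5 5 1667/2000
DF(5y) is solved at step 5

step 1 [1y] zero: DF = P = 1929/2000 ≈ 0.964500
step 2 [2y] bond c/1=3/200: DF=(1950127/2000000 − 3/200·(0.964500))/(1+3/200) = 1183/1250 ≈ 0.946400
step 3 [3y] bond c/1=1/25: DF=(253551/250000 − 1/25·(0.964500+0.946400))/(1+1/25) = 9017/10000 ≈ 0.901700
step 4 [4y] bond c/1=31/400: DF=(568973/500000 − 31/400·(0.964500+0.946400+0.901700))/(1+31/400) = 4269/5000 ≈ 0.853800
step 5 [5y] bond c/1=9/400: DF=(3738991/4000000 − 9/400·(0.964500+0.946400+0.901700+0.853800))/(1+9/400) = 1667/2000 ≈ 0.833500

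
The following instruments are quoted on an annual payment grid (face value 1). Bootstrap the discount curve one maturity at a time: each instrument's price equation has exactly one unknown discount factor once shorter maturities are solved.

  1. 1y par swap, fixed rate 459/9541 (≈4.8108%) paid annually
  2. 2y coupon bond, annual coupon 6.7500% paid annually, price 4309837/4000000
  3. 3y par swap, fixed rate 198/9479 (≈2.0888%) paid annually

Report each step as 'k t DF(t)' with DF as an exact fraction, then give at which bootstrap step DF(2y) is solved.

1 1 9541/10000
2 2 949/1000
3 3 4703/5000
DF(2y) is solved at step 2

step 1 [1y] swap r/1=459/9541: DF=(1 − 459/9541·(0))/(1+459/9541) = 9541/10000 ≈ 0.954100
step 2 [2y] bond c/1=27/400: DF=(4309837/4000000 − 27/400·(0.954100))/(1+27/400) = 949/1000 ≈ 0.949000
step 3 [3y] swap r/1=198/9479: DF=(1 − 198/9479·(0.954100+0.949000))/(1+198/9479) = 4703/5000 ≈ 0.940600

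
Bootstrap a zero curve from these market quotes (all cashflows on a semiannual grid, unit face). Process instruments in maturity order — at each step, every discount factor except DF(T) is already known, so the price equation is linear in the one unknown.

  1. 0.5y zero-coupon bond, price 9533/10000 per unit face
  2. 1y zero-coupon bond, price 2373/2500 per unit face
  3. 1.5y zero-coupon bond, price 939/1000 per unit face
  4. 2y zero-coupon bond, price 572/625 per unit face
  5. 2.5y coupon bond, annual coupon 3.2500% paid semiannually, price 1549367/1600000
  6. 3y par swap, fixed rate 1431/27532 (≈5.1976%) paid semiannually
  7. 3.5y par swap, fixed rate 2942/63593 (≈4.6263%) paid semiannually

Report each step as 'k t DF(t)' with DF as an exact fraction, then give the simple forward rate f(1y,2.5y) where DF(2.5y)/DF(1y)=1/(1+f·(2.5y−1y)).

step 1 [0.5y] zero: DF = P = 9533/10000 ≈ 0.953300
step 2 [1y] zero: DF = P = 2373/2500 ≈ 0.949200
step 3 [1.5y] zero: DF = P = 939/1000 ≈ 0.939000
step 4 [2y] zero: DF = P = 572/625 ≈ 0.915200
step 5 [2.5y] bond c/2=13/800: DF=(1549367/1600000 − 13/800·(0.953300+0.949200+0.939000+0.915200))/(1+13/800) = 558/625 ≈ 0.892800
step 6 [3y] swap r/2=1431/55064: DF=(1 − 1431/55064·(0.953300+0.949200+0.939000+0.915200+0.892800))/(1+1431/55064) = 8569/10000 ≈ 0.856900
step 7 [3.5y] swap r/2=1471/63593: DF=(1 − 1471/63593·(0.953300+0.949200+0.939000+0.915200+0.892800+0.856900))/(1+1471/63593) = 8529/10000 ≈ 0.852900

1 1/2 9533/10000
2 1 2373/2500
3 3/2 939/1000
4 2 572/625
5 5/2 558/625
6 3 8569/10000
7 7/2 8529/10000
f(1y,2.5y) = ((2373/2500)/(558/625) − 1)/(3/2) = 47/1116 ≈ 4.2115%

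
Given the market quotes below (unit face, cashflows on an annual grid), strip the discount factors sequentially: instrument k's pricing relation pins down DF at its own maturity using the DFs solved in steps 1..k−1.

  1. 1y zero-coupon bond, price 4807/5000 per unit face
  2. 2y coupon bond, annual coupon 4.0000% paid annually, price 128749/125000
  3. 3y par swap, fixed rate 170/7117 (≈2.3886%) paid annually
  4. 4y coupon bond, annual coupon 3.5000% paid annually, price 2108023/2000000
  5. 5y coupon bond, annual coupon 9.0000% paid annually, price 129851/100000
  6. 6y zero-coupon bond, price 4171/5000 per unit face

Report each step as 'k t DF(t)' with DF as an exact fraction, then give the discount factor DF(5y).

step 1 [1y] zero: DF = P = 4807/5000 ≈ 0.961400
step 2 [2y] bond c/1=1/25: DF=(128749/125000 − 1/25·(0.961400))/(1+1/25) = 4767/5000 ≈ 0.953400
step 3 [3y] swap r/1=170/7117: DF=(1 − 170/7117·(0.961400+0.953400))/(1+170/7117) = 233/250 ≈ 0.932000
step 4 [4y] bond c/1=7/200: DF=(2108023/2000000 − 7/200·(0.961400+0.953400+0.932000))/(1+7/200) = 9221/10000 ≈ 0.922100
step 5 [5y] bond c/1=9/100: DF=(129851/100000 − 9/100·(0.961400+0.953400+0.932000+0.922100))/(1+9/100) = 8801/10000 ≈ 0.880100
step 6 [6y] zero: DF = P = 4171/5000 ≈ 0.834200

1 1 4807/5000
2 2 4767/5000
3 3 233/250
4 4 9221/10000
5 5 8801/10000
6 6 4171/5000
DF(5y) = 8801/10000 ≈ 0.880100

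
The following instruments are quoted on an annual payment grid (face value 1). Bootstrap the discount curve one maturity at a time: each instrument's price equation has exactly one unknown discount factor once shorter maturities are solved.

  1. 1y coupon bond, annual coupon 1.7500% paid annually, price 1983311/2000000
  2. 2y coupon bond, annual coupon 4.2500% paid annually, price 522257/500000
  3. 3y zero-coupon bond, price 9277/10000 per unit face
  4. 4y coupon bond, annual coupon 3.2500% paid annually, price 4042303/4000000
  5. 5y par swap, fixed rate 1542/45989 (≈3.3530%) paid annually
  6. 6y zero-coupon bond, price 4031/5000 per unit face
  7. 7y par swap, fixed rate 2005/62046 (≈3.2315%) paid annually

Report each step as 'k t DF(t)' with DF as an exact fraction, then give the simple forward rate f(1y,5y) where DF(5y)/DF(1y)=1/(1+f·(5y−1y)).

1 1 4873/5000
2 2 4811/5000
3 3 9277/10000
4 4 4443/5000
5 5 4229/5000
6 6 4031/5000
7 7 1599/2000
f(1y,5y) = ((4873/5000)/(4229/5000) − 1)/(4) = 161/4229 ≈ 3.8070%

step 1 [1y] bond c/1=7/400: DF=(1983311/2000000 − 7/400·(0))/(1+7/400) = 4873/5000 ≈ 0.974600
step 2 [2y] bond c/1=17/400: DF=(522257/500000 − 17/400·(0.974600))/(1+17/400) = 4811/5000 ≈ 0.962200
step 3 [3y] zero: DF = P = 9277/10000 ≈ 0.927700
step 4 [4y] bond c/1=13/400: DF=(4042303/4000000 − 13/400·(0.974600+0.962200+0.927700))/(1+13/400) = 4443/5000 ≈ 0.888600
step 5 [5y] swap r/1=1542/45989: DF=(1 − 1542/45989·(0.974600+0.962200+0.927700+0.888600))/(1+1542/45989) = 4229/5000 ≈ 0.845800
step 6 [6y] zero: DF = P = 4031/5000 ≈ 0.806200
step 7 [7y] swap r/1=2005/62046: DF=(1 − 2005/62046·(0.974600+0.962200+0.927700+0.888600+0.845800+0.806200))/(1+2005/62046) = 1599/2000 ≈ 0.799500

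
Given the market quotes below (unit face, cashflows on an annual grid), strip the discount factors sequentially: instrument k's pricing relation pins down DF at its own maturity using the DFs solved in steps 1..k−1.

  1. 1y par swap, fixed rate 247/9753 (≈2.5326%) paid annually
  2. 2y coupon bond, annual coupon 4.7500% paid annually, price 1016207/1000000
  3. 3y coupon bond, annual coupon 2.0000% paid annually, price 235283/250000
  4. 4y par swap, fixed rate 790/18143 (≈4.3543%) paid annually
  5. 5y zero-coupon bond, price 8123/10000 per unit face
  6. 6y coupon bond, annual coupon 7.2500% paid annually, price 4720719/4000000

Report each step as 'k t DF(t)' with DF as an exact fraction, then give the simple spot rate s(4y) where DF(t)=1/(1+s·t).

step 1 [1y] swap r/1=247/9753: DF=(1 − 247/9753·(0))/(1+247/9753) = 9753/10000 ≈ 0.975300
step 2 [2y] bond c/1=19/400: DF=(1016207/1000000 − 19/400·(0.975300))/(1+19/400) = 9259/10000 ≈ 0.925900
step 3 [3y] bond c/1=1/50: DF=(235283/250000 − 1/50·(0.975300+0.925900))/(1+1/50) = 4427/5000 ≈ 0.885400
step 4 [4y] swap r/1=790/18143: DF=(1 − 790/18143·(0.975300+0.925900+0.885400))/(1+790/18143) = 421/500 ≈ 0.842000
step 5 [5y] zero: DF = P = 8123/10000 ≈ 0.812300
step 6 [6y] bond c/1=29/400: DF=(4720719/4000000 − 29/400·(0.975300+0.925900+0.885400+0.842000+0.812300))/(1+29/400) = 4001/5000 ≈ 0.800200

1 1 9753/10000
2 2 9259/10000
3 3 4427/5000
4 4 421/500
5 5 8123/10000
6 6 4001/5000
s(4y) = (1/(421/500) − 1)/(4) = 79/1684 ≈ 4.6912%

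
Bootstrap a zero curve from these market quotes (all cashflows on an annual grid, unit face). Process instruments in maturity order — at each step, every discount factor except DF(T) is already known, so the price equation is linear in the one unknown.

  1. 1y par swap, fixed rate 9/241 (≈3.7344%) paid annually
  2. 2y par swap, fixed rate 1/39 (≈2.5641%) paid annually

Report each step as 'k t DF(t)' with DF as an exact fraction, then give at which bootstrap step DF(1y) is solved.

1 1 241/250
2 2 9509/10000
DF(1y) is solved at step 1

step 1 [1y] swap r/1=9/241: DF=(1 − 9/241·(0))/(1+9/241) = 241/250 ≈ 0.964000
step 2 [2y] swap r/1=1/39: DF=(1 − 1/39·(0.964000))/(1+1/39) = 9509/10000 ≈ 0.950900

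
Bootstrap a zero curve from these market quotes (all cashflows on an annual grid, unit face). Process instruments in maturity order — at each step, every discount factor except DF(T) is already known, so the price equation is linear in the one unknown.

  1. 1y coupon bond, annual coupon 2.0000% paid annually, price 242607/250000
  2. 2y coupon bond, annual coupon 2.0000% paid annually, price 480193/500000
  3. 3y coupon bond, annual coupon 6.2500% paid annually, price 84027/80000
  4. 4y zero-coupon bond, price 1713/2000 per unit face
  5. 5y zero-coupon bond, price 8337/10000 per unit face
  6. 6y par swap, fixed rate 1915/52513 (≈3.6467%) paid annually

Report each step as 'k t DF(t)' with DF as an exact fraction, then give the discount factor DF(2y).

step 1 [1y] bond c/1=1/50: DF=(242607/250000 − 1/50·(0))/(1+1/50) = 4757/5000 ≈ 0.951400
step 2 [2y] bond c/1=1/50: DF=(480193/500000 − 1/50·(0.951400))/(1+1/50) = 9229/10000 ≈ 0.922900
step 3 [3y] bond c/1=1/16: DF=(84027/80000 − 1/16·(0.951400+0.922900))/(1+1/16) = 8783/10000 ≈ 0.878300
step 4 [4y] zero: DF = P = 1713/2000 ≈ 0.856500
step 5 [5y] zero: DF = P = 8337/10000 ≈ 0.833700
step 6 [6y] swap r/1=1915/52513: DF=(1 − 1915/52513·(0.951400+0.922900+0.878300+0.856500+0.833700))/(1+1915/52513) = 1617/2000 ≈ 0.808500

1 1 4757/5000
2 2 9229/10000
3 3 8783/10000
4 4 1713/2000
5 5 8337/10000
6 6 1617/2000
DF(2y) = 9229/10000 ≈ 0.922900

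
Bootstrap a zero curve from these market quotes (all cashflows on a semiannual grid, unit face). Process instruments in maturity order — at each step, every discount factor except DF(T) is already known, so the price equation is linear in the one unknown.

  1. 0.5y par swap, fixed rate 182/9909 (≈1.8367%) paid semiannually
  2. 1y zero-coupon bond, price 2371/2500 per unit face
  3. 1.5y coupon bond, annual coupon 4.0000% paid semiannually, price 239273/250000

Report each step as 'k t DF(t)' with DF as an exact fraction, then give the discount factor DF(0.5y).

1 1/2 9909/10000
2 1 2371/2500
3 3/2 9003/10000
DF(0.5y) = 9909/10000 ≈ 0.990900

step 1 [0.5y] swap r/2=91/9909: DF=(1 − 91/9909·(0))/(1+91/9909) = 9909/10000 ≈ 0.990900
step 2 [1y] zero: DF = P = 2371/2500 ≈ 0.948400
step 3 [1.5y] bond c/2=1/50: DF=(239273/250000 − 1/50·(0.990900+0.948400))/(1+1/50) = 9003/10000 ≈ 0.900300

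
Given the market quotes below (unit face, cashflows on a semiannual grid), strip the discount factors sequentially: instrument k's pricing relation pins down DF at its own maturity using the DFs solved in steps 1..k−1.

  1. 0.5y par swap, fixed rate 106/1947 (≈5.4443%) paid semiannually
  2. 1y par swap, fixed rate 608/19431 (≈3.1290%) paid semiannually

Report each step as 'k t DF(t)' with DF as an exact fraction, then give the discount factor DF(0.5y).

1 1/2 1947/2000
2 1 606/625
DF(0.5y) = 1947/2000 ≈ 0.973500

step 1 [0.5y] swap r/2=53/1947: DF=(1 − 53/1947·(0))/(1+53/1947) = 1947/2000 ≈ 0.973500
step 2 [1y] swap r/2=304/19431: DF=(1 − 304/19431·(0.973500))/(1+304/19431) = 606/625 ≈ 0.969600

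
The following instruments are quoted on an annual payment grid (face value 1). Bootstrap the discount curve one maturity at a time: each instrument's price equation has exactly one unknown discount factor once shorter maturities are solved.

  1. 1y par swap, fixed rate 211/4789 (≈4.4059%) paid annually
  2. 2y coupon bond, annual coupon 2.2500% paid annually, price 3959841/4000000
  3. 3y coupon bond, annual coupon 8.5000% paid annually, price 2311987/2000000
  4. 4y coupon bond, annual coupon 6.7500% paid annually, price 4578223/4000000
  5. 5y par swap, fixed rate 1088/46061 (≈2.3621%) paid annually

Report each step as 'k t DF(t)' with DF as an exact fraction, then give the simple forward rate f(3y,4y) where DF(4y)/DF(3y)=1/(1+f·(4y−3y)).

step 1 [1y] swap r/1=211/4789: DF=(1 − 211/4789·(0))/(1+211/4789) = 4789/5000 ≈ 0.957800
step 2 [2y] bond c/1=9/400: DF=(3959841/4000000 − 9/400·(0.957800))/(1+9/400) = 9471/10000 ≈ 0.947100
step 3 [3y] bond c/1=17/200: DF=(2311987/2000000 − 17/200·(0.957800+0.947100))/(1+17/200) = 4581/5000 ≈ 0.916200
step 4 [4y] bond c/1=27/400: DF=(4578223/4000000 − 27/400·(0.957800+0.947100+0.916200))/(1+27/400) = 4469/5000 ≈ 0.893800
step 5 [5y] swap r/1=1088/46061: DF=(1 − 1088/46061·(0.957800+0.947100+0.916200+0.893800))/(1+1088/46061) = 557/625 ≈ 0.891200

1 1 4789/5000
2 2 9471/10000
3 3 4581/5000
4 4 4469/5000
5 5 557/625
f(3y,4y) = ((4581/5000)/(4469/5000) − 1)/(1) = 112/4469 ≈ 2.5062%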